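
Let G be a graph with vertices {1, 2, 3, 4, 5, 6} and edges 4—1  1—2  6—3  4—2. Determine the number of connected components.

3

5 is isolated — a component by itself.
Starting from 3 we can reach 3, 6. That is one component of size 2.
Starting from 1 we can reach 1, 2, 4. That is one component of size 3.
Total: 3 components.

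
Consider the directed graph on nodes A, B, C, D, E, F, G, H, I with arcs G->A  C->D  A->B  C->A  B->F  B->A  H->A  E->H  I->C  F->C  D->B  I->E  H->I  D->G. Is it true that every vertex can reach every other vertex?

No

There is no directed path from D to I, so the graph is not strongly connected.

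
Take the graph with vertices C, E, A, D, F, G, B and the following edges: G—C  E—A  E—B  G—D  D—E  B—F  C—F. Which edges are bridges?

The edges on the cycle G-D-E-B-F-C-G are not bridges since each lies on that cycle.
But removing A—E disconnects A from E — this is a bridge.

A-E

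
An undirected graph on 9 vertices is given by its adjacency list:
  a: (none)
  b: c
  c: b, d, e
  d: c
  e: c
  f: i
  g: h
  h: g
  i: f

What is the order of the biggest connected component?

4

a is isolated — a component by itself.
Starting from f we can reach f, i. That is one component of size 2.
Starting from g we can reach g, h. That is one component of size 2.
Starting from b we can reach b, c, d, e. That is one component of size 4.
The largest has 4 vertices.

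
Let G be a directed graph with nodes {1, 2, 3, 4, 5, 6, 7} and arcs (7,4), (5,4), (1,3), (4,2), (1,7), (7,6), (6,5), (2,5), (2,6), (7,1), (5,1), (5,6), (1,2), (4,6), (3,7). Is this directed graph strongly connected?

From 6 we can reach every vertex (1, 2, 3, 4, 5, 6, 7), and every vertex can reach 6 (1, 2, 3, 4, 5, 6, 7). So the whole graph is one strongly connected component.

Yes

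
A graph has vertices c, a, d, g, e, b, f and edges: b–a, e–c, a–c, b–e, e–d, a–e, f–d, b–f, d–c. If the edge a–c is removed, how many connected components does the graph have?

a and c are still connected via a-e-c, so the component count stays at 2.

2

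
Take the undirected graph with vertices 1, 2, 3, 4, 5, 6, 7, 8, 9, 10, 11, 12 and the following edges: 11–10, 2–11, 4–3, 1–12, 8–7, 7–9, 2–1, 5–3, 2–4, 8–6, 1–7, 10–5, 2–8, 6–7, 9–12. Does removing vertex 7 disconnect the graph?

No

Deleting 7 leaves 1 component (was 1) (its neighbors 1, 6, 8, 9 remain connected to each other), so 7 is not a cut vertex.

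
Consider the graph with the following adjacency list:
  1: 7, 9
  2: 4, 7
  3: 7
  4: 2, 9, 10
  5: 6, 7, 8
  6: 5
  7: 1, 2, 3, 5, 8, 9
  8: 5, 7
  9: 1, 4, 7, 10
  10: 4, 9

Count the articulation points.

2

Removing 5 increases the component count from 1 to 2, so 5 is a cut vertex.
Removing 7 increases the component count from 1 to 3, so 7 is a cut vertex.
By contrast removing 9 leaves 1 component; it is not a cut vertex. No other vertex is a cut vertex either.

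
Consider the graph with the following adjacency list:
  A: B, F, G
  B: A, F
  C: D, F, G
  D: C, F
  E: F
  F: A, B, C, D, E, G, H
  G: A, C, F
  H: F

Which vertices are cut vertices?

F

Removing F increases the component count from 1 to 3, so F is a cut vertex.
By contrast removing A leaves 1 component; it is not a cut vertex. No other vertex is a cut vertex either.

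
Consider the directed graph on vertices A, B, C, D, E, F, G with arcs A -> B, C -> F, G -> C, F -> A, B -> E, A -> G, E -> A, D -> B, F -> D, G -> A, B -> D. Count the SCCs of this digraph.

1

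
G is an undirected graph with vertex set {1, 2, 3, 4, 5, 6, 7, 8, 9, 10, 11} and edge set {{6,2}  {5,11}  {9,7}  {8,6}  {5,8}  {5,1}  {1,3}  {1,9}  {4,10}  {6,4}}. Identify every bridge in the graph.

1-3, 1-5, 1-9, 10-4, 11-5, 2-6, 4-6, 5-8, 6-8, 7-9

removing 7 - 9 disconnects 7 from 9; removing 5 - 11 disconnects 5 from 11; removing 4 - 6 disconnects 4 from 6; removing 3 - 1 disconnects 3 from 1 — these are bridges.
In total 10 edges are bridges.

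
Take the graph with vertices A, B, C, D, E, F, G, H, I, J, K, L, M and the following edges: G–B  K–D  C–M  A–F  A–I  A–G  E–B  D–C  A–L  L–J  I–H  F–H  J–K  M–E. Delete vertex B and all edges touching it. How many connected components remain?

With B gone, the remaining components are: {A, C, D, E, F, G, H, I, J, K, L, M}.
That is 1 component.

1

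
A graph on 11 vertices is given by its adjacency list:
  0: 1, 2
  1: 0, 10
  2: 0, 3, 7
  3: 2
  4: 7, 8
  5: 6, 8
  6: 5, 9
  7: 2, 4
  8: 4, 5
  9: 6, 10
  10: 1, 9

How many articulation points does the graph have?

Removing 2 increases the component count from 1 to 2, so 2 is a cut vertex.
By contrast removing 10 leaves 1 component; it is not a cut vertex. No other vertex is a cut vertex either.

1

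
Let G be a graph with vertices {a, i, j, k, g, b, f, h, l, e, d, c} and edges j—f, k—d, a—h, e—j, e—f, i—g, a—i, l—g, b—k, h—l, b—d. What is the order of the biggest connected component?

c is isolated — a component by itself.
Starting from b we can reach b, d, k. That is one component of size 3.
Starting from e we can reach e, f, j. That is one component of size 3.
Starting from a we can reach a, g, h, i, l. That is one component of size 5.
The largest has 5 vertices.

5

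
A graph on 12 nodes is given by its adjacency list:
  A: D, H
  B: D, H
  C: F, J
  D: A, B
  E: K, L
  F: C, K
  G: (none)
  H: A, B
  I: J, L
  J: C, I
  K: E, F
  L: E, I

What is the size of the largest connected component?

G is isolated — a component by itself.
Starting from A we can reach A, B, D, H. That is one component of size 4.
Starting from C we can reach C, E, F, I, J, K, L. That is one component of size 7.
The largest has 7 vertices.

7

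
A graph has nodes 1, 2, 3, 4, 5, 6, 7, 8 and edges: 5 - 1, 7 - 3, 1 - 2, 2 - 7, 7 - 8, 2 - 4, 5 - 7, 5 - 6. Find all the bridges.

2-4, 3-7, 5-6, 7-8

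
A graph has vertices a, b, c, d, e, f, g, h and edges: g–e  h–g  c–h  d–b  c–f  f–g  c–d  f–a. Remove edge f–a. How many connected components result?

Before removal there is 1 component.
f–a is a bridge — removing it separates f's side from a's side.
After removal: 2 components.

2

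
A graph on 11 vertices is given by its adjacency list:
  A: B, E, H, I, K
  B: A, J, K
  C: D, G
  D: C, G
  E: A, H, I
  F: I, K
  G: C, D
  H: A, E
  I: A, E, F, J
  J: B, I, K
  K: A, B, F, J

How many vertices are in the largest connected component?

Starting from C we can reach C, D, G. That is one component of size 3.
Starting from A we can reach A, B, E, F, H, I, J, K. That is one component of size 8.
The largest has 8 vertices.

8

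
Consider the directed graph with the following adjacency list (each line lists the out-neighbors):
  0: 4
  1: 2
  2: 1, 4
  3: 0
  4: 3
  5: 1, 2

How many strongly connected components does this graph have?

3

{0, 3, 4} are all mutually reachable — one SCC of size 3.
{1, 2} are all mutually reachable — one SCC of size 2.
{5} is an SCC by itself.
That gives 3 strongly connected components.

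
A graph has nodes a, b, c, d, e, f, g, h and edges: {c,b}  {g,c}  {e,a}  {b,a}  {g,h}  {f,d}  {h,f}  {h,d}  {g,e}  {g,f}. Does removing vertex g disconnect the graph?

Deleting g raises the number of components from 1 to 2, so g is a cut vertex.

Yes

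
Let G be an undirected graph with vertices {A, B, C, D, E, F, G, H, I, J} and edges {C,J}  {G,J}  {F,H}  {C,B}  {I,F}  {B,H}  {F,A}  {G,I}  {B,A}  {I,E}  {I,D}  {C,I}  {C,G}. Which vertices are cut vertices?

Removing I increases the component count from 1 to 3, so I is a cut vertex.
By contrast removing D leaves 1 component; it is not a cut vertex. No other vertex is a cut vertex either.

I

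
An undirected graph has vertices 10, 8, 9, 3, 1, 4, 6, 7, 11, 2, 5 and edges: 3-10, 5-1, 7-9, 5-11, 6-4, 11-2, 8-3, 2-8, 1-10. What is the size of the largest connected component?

Starting from 7 we can reach 7, 9. That is one component of size 2.
Starting from 4 we can reach 4, 6. That is one component of size 2.
Starting from 1 we can reach 1, 2, 3, 5, 8, 10, 11. That is one component of size 7.
The largest has 7 vertices.

7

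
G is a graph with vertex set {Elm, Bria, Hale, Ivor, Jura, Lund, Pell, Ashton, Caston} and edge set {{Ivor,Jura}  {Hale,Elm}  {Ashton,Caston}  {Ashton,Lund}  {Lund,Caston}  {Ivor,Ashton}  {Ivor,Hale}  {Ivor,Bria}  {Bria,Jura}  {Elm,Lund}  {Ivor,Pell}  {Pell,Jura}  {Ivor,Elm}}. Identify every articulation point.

Removing Ivor increases the component count from 1 to 2, so Ivor is a cut vertex.
By contrast removing Pell leaves 1 component; it is not a cut vertex. No other vertex is a cut vertex either.

Ivor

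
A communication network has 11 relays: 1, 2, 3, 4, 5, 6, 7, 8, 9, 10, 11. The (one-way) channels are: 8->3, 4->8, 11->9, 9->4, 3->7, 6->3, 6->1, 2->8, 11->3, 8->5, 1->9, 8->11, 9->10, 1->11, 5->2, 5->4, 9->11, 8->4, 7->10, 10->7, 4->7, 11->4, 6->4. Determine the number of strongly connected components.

{2, 4, 5, 8, 9, 11} are all mutually reachable — one SCC of size 6.
{7, 10} are all mutually reachable — one SCC of size 2.
{3} is an SCC by itself.
{1} is an SCC by itself.
{6} is an SCC by itself.
That gives 5 strongly connected components.

5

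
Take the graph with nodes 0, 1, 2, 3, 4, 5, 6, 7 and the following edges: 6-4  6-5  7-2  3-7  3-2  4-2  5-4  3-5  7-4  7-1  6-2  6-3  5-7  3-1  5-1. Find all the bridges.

The edges on the cycle 3-5-1-3 are not bridges since each lies on that cycle.
Every edge lies on some cycle, so there are no bridges.

none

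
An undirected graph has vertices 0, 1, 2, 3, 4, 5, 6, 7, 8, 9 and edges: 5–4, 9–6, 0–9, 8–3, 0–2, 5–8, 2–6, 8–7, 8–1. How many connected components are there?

2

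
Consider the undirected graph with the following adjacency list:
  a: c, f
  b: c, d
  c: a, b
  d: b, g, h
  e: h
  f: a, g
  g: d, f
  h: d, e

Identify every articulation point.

d, h

Removing d increases the component count from 1 to 2, so d is a cut vertex.
Removing h increases the component count from 1 to 2, so h is a cut vertex.
By contrast removing b leaves 1 component; it is not a cut vertex. No other vertex is a cut vertex either.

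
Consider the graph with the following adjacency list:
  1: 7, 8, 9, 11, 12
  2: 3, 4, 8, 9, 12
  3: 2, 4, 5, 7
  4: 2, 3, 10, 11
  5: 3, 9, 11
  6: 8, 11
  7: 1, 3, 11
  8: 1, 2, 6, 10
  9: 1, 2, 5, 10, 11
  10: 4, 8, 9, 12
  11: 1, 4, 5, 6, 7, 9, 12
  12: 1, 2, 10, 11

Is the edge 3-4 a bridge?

No

After removing 3-4, the path 3-2-4 still connects them, so the edge is not a bridge.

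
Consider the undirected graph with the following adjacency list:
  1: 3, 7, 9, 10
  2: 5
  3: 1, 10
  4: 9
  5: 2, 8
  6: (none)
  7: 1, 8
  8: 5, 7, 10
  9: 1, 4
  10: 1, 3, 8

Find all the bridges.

The edges on the cycle 10-3-1-10 are not bridges since each lies on that cycle.
But removing 5-8 disconnects 5 from 8; removing 9-1 disconnects 9 from 1; removing 9-4 disconnects 9 from 4; removing 5-2 disconnects 5 from 2 — these are bridges.

1-9, 2-5, 4-9, 5-8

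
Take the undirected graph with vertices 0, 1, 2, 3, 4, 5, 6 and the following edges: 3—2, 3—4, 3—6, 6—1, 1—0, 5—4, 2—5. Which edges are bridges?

0-1, 1-6, 3-6

The edges on the cycle 3-2-5-4-3 are not bridges since each lies on that cycle.
But removing 6—1 disconnects 6 from 1; removing 1—0 disconnects 1 from 0; removing 3—6 disconnects 3 from 6 — these are bridges.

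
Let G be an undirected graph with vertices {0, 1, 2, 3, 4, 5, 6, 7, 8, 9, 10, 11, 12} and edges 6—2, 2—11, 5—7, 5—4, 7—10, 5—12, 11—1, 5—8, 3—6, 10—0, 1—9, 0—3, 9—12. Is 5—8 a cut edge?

Removing 5—8 leaves no path between 5 and 8: the component count goes from 1 to 2. So it is a bridge.

Yes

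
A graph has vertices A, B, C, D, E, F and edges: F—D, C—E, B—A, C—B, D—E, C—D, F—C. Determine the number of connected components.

1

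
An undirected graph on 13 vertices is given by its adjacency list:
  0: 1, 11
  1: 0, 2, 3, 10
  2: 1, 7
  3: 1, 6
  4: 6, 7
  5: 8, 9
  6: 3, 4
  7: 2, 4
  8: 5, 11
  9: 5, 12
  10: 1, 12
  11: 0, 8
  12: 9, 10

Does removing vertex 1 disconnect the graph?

Yes

Deleting 1 raises the number of components from 1 to 2, so 1 is a cut vertex.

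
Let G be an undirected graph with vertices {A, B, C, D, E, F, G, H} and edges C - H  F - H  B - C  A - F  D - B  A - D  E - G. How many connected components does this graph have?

2

Starting from E we can reach E, G. That is one component of size 2.
Starting from A we can reach A, B, C, D, F, H. That is one component of size 6.
Total: 2 components.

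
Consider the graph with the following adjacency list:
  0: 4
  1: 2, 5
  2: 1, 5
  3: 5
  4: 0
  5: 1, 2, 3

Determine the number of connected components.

2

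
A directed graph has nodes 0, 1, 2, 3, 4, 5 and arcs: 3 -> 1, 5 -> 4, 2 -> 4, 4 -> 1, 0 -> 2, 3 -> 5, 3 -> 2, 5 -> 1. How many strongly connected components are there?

6

{5} is an SCC by itself.
{0} is an SCC by itself.
{1} is an SCC by itself.
{2} is an SCC by itself.
{3} is an SCC by itself.
(and 1 more singleton SCC)
That gives 6 strongly connected components.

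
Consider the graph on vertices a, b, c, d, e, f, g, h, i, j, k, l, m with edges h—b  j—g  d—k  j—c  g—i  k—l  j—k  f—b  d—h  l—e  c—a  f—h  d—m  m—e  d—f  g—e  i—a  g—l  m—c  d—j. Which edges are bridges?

The edges on the cycle d-j-k-d are not bridges since each lies on that cycle.
Every edge lies on some cycle, so there are no bridges.

none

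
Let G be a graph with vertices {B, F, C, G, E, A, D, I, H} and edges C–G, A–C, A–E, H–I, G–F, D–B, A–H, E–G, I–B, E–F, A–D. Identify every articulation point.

A

Removing A increases the component count from 1 to 2, so A is a cut vertex.
By contrast removing B leaves 1 component; it is not a cut vertex. No other vertex is a cut vertex either.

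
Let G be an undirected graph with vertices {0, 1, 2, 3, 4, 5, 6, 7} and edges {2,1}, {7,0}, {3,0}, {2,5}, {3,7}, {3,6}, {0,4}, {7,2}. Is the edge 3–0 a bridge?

After removing 3–0, the path 3-7-0 still connects them, so the edge is not a bridge.

No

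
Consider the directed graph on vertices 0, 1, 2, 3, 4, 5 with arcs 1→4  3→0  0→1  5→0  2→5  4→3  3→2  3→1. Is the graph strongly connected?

Yes

From 4 we can reach every vertex (0, 1, 2, 3, 4, 5), and every vertex can reach 4 (0, 1, 2, 3, 4, 5). So the whole graph is one strongly connected component.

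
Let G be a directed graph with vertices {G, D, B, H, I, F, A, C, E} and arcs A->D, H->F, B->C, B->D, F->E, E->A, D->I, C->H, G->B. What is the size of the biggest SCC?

1

{G} is an SCC by itself.
{B} is an SCC by itself.
{A} is an SCC by itself.
{C} is an SCC by itself.
{I} is an SCC by itself.
(and 4 more singleton SCCs)
The largest has 1 vertex.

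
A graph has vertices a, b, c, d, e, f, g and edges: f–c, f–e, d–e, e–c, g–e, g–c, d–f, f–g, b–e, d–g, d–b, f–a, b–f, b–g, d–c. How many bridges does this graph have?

The edges on the cycle d-b-e-c-d are not bridges since each lies on that cycle.
But removing a–f disconnects a from f — this is a bridge.

1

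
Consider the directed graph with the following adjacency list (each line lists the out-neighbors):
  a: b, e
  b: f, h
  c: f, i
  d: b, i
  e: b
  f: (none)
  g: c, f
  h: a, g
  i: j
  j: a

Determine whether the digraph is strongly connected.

There is no directed path from b to d, so the graph is not strongly connected.

No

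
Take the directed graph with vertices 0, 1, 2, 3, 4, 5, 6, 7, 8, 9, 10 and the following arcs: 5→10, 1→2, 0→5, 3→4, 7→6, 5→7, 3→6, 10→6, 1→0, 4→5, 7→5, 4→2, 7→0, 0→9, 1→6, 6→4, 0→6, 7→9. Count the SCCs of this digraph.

6

{0, 4, 5, 6, 7, 10} are all mutually reachable — one SCC of size 6.
{8} is an SCC by itself.
{2} is an SCC by itself.
{3} is an SCC by itself.
{9} is an SCC by itself.
(and 1 more singleton SCC)
That gives 6 strongly connected components.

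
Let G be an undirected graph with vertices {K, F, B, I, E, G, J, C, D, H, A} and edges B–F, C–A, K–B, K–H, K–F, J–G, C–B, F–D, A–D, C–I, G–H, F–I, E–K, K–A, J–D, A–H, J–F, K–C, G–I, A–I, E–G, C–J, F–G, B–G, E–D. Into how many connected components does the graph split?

Starting from A we can reach A, B, C, D, E, F, G, H, I, J, K. That is one component of size 11.
Total: 1 component.

1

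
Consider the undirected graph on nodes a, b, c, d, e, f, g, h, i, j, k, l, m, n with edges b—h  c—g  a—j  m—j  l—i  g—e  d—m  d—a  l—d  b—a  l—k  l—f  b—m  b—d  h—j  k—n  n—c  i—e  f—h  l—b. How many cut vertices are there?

Removing l increases the component count from 1 to 2, so l is a cut vertex.
By contrast removing g leaves 1 component; it is not a cut vertex. No other vertex is a cut vertex either.

1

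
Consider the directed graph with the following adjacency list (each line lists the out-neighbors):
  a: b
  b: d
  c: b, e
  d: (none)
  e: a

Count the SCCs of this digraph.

5

{c} is an SCC by itself.
{e} is an SCC by itself.
{a} is an SCC by itself.
{d} is an SCC by itself.
{b} is an SCC by itself.
That gives 5 strongly connected components.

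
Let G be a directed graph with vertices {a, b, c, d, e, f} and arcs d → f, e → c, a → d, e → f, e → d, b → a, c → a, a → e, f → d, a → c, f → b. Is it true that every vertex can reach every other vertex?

From d we can reach every vertex (a, b, c, d, e, f), and every vertex can reach d (a, b, c, d, e, f). So the whole graph is one strongly connected component.

Yes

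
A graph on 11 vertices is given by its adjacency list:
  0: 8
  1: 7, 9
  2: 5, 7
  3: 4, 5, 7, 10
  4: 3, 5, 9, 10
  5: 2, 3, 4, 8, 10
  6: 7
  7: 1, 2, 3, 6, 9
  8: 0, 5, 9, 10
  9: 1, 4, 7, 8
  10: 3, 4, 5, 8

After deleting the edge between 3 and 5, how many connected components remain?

3 and 5 are still connected via 3-4-5, so the component count stays at 1.

1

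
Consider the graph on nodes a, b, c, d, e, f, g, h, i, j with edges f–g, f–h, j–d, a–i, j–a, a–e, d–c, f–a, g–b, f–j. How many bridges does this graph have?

The edges on the cycle f-j-a-f are not bridges since each lies on that cycle.
But removing d–c disconnects d from c; removing e–a disconnects e from a; removing b–g disconnects b from g; removing i–a disconnects i from a — these are bridges.
In total 7 edges are bridges.

7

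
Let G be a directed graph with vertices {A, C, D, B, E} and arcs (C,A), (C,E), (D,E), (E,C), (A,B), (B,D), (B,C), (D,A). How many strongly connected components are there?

1

{A, B, C, D, E} are all mutually reachable — one SCC of size 5.
That gives 1 strongly connected component.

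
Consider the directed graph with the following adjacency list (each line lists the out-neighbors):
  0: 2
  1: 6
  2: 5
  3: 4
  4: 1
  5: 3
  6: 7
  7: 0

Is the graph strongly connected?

Yes

From 1 we can reach every vertex (0, 1, 2, 3, 4, 5, 6, 7), and every vertex can reach 1 (0, 1, 2, 3, 4, 5, 6, 7). So the whole graph is one strongly connected component.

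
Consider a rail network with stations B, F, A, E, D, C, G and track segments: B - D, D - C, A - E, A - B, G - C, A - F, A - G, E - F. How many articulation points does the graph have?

1

Removing A increases the component count from 1 to 2, so A is a cut vertex.
By contrast removing G leaves 1 component; it is not a cut vertex. No other vertex is a cut vertex either.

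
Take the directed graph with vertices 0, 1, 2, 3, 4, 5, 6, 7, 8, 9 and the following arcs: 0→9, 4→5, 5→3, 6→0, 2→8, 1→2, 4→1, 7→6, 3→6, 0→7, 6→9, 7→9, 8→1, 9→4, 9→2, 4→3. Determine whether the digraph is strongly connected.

No

There is no directed path from 1 to 3, so the graph is not strongly connected.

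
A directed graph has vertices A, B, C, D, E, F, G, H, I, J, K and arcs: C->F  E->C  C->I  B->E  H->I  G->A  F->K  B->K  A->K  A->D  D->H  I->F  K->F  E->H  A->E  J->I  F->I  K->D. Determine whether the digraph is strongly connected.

No

There is no directed path from B to J, so the graph is not strongly connected.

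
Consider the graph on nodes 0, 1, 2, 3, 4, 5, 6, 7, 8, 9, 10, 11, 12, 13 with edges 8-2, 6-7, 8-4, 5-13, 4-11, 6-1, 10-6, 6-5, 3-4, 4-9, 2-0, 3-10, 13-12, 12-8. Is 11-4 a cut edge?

Yes

Removing 11-4 leaves no path between 11 and 4: the component count goes from 1 to 2. So it is a bridge.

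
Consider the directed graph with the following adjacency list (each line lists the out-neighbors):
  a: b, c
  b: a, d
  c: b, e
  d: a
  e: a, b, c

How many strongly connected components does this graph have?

{a, b, c, d, e} are all mutually reachable — one SCC of size 5.
That gives 1 strongly connected component.

1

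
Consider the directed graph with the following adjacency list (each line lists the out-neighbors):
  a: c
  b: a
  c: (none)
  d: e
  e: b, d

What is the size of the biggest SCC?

2

{d, e} are all mutually reachable — one SCC of size 2.
{c} is an SCC by itself.
{b} is an SCC by itself.
{a} is an SCC by itself.
The largest has 2 vertices.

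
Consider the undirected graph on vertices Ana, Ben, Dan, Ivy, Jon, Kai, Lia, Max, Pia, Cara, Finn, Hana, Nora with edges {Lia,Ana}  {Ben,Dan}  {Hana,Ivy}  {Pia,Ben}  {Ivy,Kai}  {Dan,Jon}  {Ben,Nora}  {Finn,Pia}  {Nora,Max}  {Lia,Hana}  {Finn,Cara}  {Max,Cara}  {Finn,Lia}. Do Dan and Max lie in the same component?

Yes

From Dan we can reach Ana, Ben, Dan, Ivy, Jon, Kai, Lia, Max, Pia, Cara, Finn, Hana, Nora, which includes Max.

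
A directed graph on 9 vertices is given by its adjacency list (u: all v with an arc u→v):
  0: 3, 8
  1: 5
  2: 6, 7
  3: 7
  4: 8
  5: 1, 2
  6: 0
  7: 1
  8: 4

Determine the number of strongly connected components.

2

{0, 1, 2, 3, 5, 6, 7} are all mutually reachable — one SCC of size 7.
{4, 8} are all mutually reachable — one SCC of size 2.
That gives 2 strongly connected components.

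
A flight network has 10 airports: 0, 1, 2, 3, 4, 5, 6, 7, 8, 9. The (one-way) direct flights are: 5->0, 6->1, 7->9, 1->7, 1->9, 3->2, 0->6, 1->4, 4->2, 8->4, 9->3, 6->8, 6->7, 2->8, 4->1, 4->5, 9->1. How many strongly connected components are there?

1

{0, 1, 2, 3, 4, 5, 6, 7, 8, 9} are all mutually reachable — one SCC of size 10.
That gives 1 strongly connected component.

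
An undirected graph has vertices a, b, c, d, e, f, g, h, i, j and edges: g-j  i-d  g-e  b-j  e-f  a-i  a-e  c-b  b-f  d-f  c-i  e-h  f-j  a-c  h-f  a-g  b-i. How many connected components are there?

1

Starting from a we can reach a, b, c, d, e, f, g, h, i, j. That is one component of size 10.
Total: 1 component.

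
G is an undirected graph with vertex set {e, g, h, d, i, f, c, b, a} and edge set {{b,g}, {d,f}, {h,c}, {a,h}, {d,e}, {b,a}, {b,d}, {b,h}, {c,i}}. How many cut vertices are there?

4

Removing b increases the component count from 1 to 3, so b is a cut vertex.
Removing c increases the component count from 1 to 2, so c is a cut vertex.
Removing d increases the component count from 1 to 3, so d is a cut vertex.
Likewise h is a cut vertex.
By contrast removing e leaves 1 component; it is not a cut vertex. No other vertex is a cut vertex either.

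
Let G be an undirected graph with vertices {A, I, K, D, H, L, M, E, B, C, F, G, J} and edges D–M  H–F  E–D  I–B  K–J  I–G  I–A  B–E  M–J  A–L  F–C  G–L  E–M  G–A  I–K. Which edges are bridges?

The edges on the cycle I-G-L-A-I are not bridges since each lies on that cycle.
But removing H–F disconnects H from F; removing F–C disconnects F from C — these are bridges.

C-F, F-H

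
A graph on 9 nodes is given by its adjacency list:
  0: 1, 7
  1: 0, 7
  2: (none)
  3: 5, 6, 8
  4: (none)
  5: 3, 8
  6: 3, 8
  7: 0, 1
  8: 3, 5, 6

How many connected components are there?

4

2 is isolated — a component by itself.
4 is isolated — a component by itself.
Starting from 0 we can reach 0, 1, 7. That is one component of size 3.
Starting from 3 we can reach 3, 5, 6, 8. That is one component of size 4.
Total: 4 components.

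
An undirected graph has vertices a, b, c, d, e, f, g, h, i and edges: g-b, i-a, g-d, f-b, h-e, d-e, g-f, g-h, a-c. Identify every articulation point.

Removing a increases the component count from 2 to 3, so a is a cut vertex.
Removing g increases the component count from 2 to 3, so g is a cut vertex.
By contrast removing b leaves 2 components; it is not a cut vertex. No other vertex is a cut vertex either.

a, g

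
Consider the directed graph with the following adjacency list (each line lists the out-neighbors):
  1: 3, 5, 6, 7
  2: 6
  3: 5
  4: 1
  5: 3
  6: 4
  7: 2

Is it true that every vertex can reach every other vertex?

There is no directed path from 5 to 2, so the graph is not strongly connected.

No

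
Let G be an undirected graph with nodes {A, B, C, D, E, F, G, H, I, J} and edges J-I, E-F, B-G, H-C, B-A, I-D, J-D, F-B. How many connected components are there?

Starting from C we can reach C, H. That is one component of size 2.
Starting from D we can reach D, I, J. That is one component of size 3.
Starting from A we can reach A, B, E, F, G. That is one component of size 5.
Total: 3 components.

3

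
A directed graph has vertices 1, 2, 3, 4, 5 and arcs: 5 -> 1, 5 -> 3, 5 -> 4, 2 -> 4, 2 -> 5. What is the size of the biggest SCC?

1

{4} is an SCC by itself.
{1} is an SCC by itself.
{3} is an SCC by itself.
{2} is an SCC by itself.
{5} is an SCC by itself.
The largest has 1 vertex.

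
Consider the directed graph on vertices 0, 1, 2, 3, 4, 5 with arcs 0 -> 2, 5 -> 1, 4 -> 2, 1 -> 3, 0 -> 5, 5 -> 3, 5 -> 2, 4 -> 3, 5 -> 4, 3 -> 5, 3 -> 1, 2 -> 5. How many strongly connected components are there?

2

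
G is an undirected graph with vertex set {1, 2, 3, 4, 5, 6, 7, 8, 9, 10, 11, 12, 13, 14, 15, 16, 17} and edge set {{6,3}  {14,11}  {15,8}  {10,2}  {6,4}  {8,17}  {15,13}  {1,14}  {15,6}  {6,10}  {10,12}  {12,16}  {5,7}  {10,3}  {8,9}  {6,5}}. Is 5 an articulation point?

Deleting 5 raises the number of components from 2 to 3, so 5 is a cut vertex.

Yes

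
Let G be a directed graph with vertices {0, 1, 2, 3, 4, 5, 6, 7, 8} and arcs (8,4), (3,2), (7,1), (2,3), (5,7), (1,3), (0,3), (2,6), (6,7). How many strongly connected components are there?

5

{1, 2, 3, 6, 7} are all mutually reachable — one SCC of size 5.
{0} is an SCC by itself.
{8} is an SCC by itself.
{5} is an SCC by itself.
{4} is an SCC by itself.
That gives 5 strongly connected components.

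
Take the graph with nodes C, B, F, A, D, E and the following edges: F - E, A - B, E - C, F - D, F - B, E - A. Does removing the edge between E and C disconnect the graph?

Yes

Removing E - C leaves no path between E and C: the component count goes from 1 to 2. So it is a bridge.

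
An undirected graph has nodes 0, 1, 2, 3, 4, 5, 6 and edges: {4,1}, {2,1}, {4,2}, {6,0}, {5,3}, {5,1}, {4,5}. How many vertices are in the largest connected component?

Starting from 0 we can reach 0, 6. That is one component of size 2.
Starting from 1 we can reach 1, 2, 3, 4, 5. That is one component of size 5.
The largest has 5 vertices.

5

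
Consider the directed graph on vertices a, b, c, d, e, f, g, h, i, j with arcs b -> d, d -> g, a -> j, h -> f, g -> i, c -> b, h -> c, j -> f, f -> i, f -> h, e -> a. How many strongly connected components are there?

{f, h} are all mutually reachable — one SCC of size 2.
{g} is an SCC by itself.
{j} is an SCC by itself.
{c} is an SCC by itself.
{d} is an SCC by itself.
(and 4 more singleton SCCs)
That gives 9 strongly connected components.

9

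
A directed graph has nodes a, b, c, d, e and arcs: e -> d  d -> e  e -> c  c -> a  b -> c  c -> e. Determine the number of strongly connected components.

{c, d, e} are all mutually reachable — one SCC of size 3.
{b} is an SCC by itself.
{a} is an SCC by itself.
That gives 3 strongly connected components.

3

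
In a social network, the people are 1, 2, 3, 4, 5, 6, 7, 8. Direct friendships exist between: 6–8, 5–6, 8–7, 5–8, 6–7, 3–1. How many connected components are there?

4

2 is isolated — a component by itself.
4 is isolated — a component by itself.
Starting from 1 we can reach 1, 3. That is one component of size 2.
Starting from 5 we can reach 5, 6, 7, 8. That is one component of size 4.
Total: 4 components.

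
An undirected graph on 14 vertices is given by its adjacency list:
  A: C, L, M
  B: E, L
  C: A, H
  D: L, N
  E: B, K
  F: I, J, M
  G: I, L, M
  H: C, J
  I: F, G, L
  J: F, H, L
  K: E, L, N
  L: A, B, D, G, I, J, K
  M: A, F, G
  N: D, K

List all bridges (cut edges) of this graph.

none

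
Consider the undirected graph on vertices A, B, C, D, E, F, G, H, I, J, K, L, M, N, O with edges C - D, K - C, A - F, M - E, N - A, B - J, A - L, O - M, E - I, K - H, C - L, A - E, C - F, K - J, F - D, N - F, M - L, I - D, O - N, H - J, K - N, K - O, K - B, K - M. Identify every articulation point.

K

Removing K increases the component count from 2 to 3, so K is a cut vertex.
By contrast removing N leaves 2 components; it is not a cut vertex. No other vertex is a cut vertex either.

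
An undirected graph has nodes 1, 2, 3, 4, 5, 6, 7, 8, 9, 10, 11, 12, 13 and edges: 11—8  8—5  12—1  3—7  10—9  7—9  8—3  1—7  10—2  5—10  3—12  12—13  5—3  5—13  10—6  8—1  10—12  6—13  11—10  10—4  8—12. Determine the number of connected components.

Starting from 1 we can reach 1, 2, 3, 4, 5, 6, 7, 8, 9, 10, 11, 12, 13. That is one component of size 13.
Total: 1 component.

1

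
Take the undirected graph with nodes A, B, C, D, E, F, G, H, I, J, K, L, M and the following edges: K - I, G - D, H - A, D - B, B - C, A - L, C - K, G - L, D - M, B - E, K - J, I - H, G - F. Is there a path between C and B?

From C we can reach A, B, C, D, E, F, G, H, I, J, K, L, M, which includes B.

Yes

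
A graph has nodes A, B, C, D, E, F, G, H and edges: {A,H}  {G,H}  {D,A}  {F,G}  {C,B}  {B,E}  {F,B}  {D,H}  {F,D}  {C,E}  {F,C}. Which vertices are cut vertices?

F

Removing F increases the component count from 1 to 2, so F is a cut vertex.
By contrast removing A leaves 1 component; it is not a cut vertex. No other vertex is a cut vertex either.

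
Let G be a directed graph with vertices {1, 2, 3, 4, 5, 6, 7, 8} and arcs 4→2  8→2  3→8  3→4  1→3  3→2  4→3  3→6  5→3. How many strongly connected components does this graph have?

{3, 4} are all mutually reachable — one SCC of size 2.
{1} is an SCC by itself.
{6} is an SCC by itself.
{8} is an SCC by itself.
{5} is an SCC by itself.
(and 2 more singleton SCCs)
That gives 7 strongly connected components.

7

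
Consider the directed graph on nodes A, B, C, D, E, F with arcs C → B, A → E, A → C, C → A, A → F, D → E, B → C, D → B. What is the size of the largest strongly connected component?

{A, B, C} are all mutually reachable — one SCC of size 3.
{F} is an SCC by itself.
{E} is an SCC by itself.
{D} is an SCC by itself.
The largest has 3 vertices.

3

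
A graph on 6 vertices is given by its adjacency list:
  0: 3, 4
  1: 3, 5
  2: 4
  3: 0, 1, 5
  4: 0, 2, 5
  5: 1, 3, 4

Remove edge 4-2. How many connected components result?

Before removal there is 1 component.
4-2 is a bridge — removing it separates 4's side from 2's side.
After removal: 2 components.

2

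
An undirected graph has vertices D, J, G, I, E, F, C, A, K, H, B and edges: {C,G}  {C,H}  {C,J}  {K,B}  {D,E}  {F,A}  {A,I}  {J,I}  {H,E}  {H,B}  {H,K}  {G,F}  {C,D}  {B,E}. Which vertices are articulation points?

C

Removing C increases the component count from 1 to 2, so C is a cut vertex.
By contrast removing E leaves 1 component; it is not a cut vertex. No other vertex is a cut vertex either.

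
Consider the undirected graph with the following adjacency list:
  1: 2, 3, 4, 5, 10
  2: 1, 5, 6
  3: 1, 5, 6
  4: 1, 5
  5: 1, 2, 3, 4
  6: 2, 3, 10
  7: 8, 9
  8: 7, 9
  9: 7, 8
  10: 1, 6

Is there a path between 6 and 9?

No

The component containing 6 is {1, 2, 3, 4, 5, 6, 10}, and 9 is not in it.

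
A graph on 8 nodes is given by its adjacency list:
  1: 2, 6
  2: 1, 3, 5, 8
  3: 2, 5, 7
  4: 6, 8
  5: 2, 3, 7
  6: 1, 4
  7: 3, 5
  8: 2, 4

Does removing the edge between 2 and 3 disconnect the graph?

No

After removing 2-3, the path 2-5-3 still connects them, so the edge is not a bridge.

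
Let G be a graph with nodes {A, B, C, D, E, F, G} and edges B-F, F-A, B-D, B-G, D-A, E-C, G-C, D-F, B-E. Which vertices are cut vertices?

Removing B increases the component count from 1 to 2, so B is a cut vertex.
By contrast removing C leaves 1 component; it is not a cut vertex. No other vertex is a cut vertex either.

B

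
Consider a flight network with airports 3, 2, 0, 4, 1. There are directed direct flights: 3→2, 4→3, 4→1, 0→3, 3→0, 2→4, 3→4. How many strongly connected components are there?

{0, 2, 3, 4} are all mutually reachable — one SCC of size 4.
{1} is an SCC by itself.
That gives 2 strongly connected components.

2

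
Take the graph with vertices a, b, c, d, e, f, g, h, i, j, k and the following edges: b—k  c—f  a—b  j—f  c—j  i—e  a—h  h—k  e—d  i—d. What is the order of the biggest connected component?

4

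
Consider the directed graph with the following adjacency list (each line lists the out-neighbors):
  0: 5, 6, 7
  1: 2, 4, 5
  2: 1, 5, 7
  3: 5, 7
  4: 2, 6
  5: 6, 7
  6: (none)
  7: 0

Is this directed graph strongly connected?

No

There is no directed path from 6 to 7, so the graph is not strongly connected.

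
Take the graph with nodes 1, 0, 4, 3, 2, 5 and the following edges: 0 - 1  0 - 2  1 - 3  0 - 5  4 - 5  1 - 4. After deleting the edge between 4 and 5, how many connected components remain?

4 and 5 are still connected via 4-1-0-5, so the component count stays at 1.

1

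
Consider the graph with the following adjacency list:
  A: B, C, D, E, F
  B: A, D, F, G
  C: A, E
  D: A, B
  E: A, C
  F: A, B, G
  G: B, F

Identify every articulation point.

Removing A increases the component count from 1 to 2, so A is a cut vertex.
By contrast removing G leaves 1 component; it is not a cut vertex. No other vertex is a cut vertex either.

A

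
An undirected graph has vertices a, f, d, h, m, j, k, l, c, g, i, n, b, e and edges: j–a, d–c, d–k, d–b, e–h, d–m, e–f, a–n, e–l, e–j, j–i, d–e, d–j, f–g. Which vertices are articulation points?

a, d, e, f, j

Removing a increases the component count from 1 to 2, so a is a cut vertex.
Removing d increases the component count from 1 to 5, so d is a cut vertex.
Removing e increases the component count from 1 to 4, so e is a cut vertex.
Likewise f, j are cut vertices.
By contrast removing n leaves 1 component; it is not a cut vertex. No other vertex is a cut vertex either.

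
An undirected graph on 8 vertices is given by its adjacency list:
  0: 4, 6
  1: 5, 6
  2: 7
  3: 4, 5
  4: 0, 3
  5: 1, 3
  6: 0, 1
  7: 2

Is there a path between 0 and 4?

From 0 we can reach 0, 1, 3, 4, 5, 6, which includes 4.

Yes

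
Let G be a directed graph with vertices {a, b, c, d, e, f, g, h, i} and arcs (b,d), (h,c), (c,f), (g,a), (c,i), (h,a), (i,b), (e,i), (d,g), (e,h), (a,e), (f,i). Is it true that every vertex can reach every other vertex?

From i we can reach every vertex (a, b, c, d, e, f, g, h, i), and every vertex can reach i (a, b, c, d, e, f, g, h, i). So the whole graph is one strongly connected component.

Yes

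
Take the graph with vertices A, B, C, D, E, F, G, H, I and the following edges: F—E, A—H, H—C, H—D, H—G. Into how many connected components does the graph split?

I is isolated — a component by itself.
B is isolated — a component by itself.
Starting from E we can reach E, F. That is one component of size 2.
Starting from A we can reach A, C, D, G, H. That is one component of size 5.
Total: 4 components.

4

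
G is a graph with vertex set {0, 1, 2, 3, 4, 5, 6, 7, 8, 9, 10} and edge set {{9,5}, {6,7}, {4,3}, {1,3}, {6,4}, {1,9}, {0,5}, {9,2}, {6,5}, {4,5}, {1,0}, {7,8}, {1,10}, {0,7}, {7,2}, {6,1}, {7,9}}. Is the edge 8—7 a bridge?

Yes

Removing 8—7 leaves no path between 8 and 7: the component count goes from 1 to 2. So it is a bridge.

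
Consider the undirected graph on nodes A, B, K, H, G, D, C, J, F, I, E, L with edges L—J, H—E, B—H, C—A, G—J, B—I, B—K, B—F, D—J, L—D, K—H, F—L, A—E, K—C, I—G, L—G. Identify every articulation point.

Removing B increases the component count from 1 to 2, so B is a cut vertex.
By contrast removing K leaves 1 component; it is not a cut vertex. No other vertex is a cut vertex either.

B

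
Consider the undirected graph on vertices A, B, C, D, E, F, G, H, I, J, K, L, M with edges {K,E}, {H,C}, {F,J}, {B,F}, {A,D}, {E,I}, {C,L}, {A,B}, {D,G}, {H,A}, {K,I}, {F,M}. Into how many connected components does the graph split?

Starting from E we can reach E, I, K. That is one component of size 3.
Starting from A we can reach A, B, C, D, F, G, H, J, L, M. That is one component of size 10.
Total: 2 components.

2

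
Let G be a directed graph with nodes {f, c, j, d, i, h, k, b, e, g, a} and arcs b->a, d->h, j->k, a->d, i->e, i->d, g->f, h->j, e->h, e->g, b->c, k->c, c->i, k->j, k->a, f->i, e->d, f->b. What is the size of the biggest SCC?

11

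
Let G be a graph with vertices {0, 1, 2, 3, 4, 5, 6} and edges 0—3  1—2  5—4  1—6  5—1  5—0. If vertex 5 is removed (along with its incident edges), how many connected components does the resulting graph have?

3

With 5 gone, the remaining components are: {4}; {0, 3}; {1, 2, 6}.
That is 3 components.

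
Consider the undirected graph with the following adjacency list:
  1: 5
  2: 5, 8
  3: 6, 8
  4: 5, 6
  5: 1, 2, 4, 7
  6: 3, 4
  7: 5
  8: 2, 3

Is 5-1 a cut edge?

Yes

Removing 5-1 leaves no path between 5 and 1: the component count goes from 1 to 2. So it is a bridge.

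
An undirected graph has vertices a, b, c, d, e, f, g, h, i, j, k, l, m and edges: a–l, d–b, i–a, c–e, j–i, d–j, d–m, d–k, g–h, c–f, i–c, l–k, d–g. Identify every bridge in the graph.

The edges on the cycle d-j-i-a-l-k-d are not bridges since each lies on that cycle.
But removing c–i disconnects c from i; removing c–f disconnects c from f; removing d–m disconnects d from m; removing d–b disconnects d from b — these are bridges.
In total 7 edges are bridges.

b-d, c-e, c-f, c-i, d-g, d-m, g-h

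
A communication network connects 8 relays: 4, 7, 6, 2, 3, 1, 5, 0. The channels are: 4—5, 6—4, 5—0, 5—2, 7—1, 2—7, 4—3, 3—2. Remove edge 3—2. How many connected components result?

1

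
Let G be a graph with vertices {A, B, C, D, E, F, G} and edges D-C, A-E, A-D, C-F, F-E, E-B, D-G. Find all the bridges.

B-E, D-G

The edges on the cycle A-D-C-F-E-A are not bridges since each lies on that cycle.
But removing D-G disconnects D from G; removing E-B disconnects E from B — these are bridges.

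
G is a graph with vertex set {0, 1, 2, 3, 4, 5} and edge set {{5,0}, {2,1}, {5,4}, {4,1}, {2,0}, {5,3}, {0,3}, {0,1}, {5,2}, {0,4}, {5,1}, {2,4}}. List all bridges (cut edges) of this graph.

none

The edges on the cycle 5-2-1-5 are not bridges since each lies on that cycle.
Every edge lies on some cycle, so there are no bridges.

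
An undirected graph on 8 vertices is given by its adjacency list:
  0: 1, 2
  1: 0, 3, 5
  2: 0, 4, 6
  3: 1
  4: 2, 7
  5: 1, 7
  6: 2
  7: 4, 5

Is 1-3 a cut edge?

Yes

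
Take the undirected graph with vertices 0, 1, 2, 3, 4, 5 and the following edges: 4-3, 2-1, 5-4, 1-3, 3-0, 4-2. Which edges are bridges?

0-3, 4-5

The edges on the cycle 4-2-1-3-4 are not bridges since each lies on that cycle.
But removing 5-4 disconnects 5 from 4; removing 3-0 disconnects 3 from 0 — these are bridges.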